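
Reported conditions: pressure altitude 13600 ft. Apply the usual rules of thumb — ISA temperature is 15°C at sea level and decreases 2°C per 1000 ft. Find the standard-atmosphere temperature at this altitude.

ISA temperature = 15 − 2 × (13600/1000) = 15 − 27.2 = -12.2°C.

-12.2°C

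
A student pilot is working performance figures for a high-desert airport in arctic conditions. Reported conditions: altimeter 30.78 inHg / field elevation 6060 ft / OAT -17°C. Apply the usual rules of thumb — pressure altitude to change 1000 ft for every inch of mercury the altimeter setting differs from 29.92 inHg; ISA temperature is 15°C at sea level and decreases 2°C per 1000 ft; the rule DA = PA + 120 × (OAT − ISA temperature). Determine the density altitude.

Pressure altitude = 6060 + (29.92 − 30.78) × 1000 = 6060 + (-860) = 5200 ft.
ISA temperature at 5200 ft = 15 − 2 × (5200/1000) = 4.6°C.
ISA deviation = -17 − 4.6 = -21.6°C.
Density altitude = 5200 + 120 × (-21.6) = 2608 ft.

2608 ft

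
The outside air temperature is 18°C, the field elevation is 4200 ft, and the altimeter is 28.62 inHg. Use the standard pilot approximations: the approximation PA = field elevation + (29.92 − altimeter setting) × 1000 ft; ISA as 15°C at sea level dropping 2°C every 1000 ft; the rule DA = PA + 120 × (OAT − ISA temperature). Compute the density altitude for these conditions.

Pressure altitude = 4200 + (29.92 − 28.62) × 1000 = 4200 + (+1300) = 5500 ft.
ISA temperature at 5500 ft = 15 − 2 × (5500/1000) = 4°C.
ISA deviation = 18 − 4 = +14°C.
Density altitude = 5500 + 120 × (14) = 7180 ft.

7180 ft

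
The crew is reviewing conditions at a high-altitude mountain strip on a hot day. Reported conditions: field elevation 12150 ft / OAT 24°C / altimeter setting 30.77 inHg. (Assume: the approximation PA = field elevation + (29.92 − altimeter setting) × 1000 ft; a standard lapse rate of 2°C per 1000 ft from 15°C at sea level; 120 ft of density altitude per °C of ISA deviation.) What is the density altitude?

15092 ft

Pressure altitude = 12150 + (29.92 − 30.77) × 1000 = 12150 + (-850) = 11300 ft.
ISA temperature at 11300 ft = 15 − 2 × (11300/1000) = -7.6°C.
ISA deviation = 24 − (-7.6) = +31.6°C.
Density altitude = 11300 + 120 × (31.6) = 15092 ft.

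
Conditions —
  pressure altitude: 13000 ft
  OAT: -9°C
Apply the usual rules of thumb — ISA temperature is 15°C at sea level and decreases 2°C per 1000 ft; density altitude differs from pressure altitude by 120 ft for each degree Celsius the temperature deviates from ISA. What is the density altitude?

13240 ft

ISA temperature at 13000 ft = 15 − 2 × (13000/1000) = -11°C.
ISA deviation = -9 − (-11) = +2°C.
Density altitude = 13000 + 120 × (2) = 13000 + (+240) = 13240 ft.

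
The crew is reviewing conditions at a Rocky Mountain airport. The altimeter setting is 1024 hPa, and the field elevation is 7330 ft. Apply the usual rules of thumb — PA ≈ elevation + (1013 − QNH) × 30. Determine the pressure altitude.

7000 ft

Pressure correction = (1013 − 1024) × 30 = -330 ft.
Pressure altitude = 7330 + (-330) = 7000 ft.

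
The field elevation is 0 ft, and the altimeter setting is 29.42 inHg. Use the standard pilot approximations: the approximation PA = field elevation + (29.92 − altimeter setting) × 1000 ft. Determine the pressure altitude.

Pressure correction = (29.92 − 29.42) × 1000 = +500 ft.
Pressure altitude = 0 + (+500) = 500 ft.

500 ft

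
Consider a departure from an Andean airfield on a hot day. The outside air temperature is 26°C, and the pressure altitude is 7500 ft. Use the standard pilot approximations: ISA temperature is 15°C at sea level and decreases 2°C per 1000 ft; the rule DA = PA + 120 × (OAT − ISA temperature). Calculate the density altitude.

10620 ft

ISA temperature at 7500 ft = 15 − 2 × (7500/1000) = 0°C.
ISA deviation = 26 − 0 = +26°C.
Density altitude = 7500 + 120 × (26) = 7500 + (+3120) = 10620 ft.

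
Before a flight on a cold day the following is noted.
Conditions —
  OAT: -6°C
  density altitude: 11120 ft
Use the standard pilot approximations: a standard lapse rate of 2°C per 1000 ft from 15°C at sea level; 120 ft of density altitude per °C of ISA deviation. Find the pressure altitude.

11000 ft

DA = PA + 120 × (OAT − (15 − 2·PA/1000)) = PA + 120·OAT − 1800 + 0.24·PA = 1.24·PA + 120·OAT − 1800.
So 1.24·PA = 11120 − 120 × (-6) + 1800 = 13640.
PA = 13640 / 1.24 = 11000 ft.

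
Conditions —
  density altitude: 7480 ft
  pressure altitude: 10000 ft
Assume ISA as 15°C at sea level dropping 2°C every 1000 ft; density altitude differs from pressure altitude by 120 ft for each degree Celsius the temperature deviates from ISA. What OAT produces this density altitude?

Density altitude − pressure altitude = 7480 − 10000 = -2520 ft.
At 120 ft/°C that is an ISA deviation of -2520/120 = -21°C.
ISA temperature at 10000 ft = 15 − 2 × (10000/1000) = -5°C.
OAT = ISA + deviation = -5 + (-21) = -26°C.

-26°C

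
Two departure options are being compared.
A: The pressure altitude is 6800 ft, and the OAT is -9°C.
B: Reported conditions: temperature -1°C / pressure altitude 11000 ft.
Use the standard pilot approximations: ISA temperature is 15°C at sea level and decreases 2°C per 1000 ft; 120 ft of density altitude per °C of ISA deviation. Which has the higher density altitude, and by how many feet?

B by 6168 ft

A: ISA temp = 1.4°C, deviation -10.4°C, DA = 6800 + 120 × (-10.4) = 5552 ft.
B: ISA temp = -7°C, deviation +6°C, DA = 11000 + 120 × 6 = 11720 ft.
B is higher by 11720 − 5552 = 6168 ft.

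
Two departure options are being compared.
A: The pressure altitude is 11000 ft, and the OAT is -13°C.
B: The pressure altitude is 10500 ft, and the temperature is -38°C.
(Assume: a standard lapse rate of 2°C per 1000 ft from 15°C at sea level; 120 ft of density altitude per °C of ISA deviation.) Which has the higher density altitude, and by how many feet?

A by 3620 ft

A: ISA temp = -7°C, deviation -6°C, DA = 11000 + 120 × (-6) = 10280 ft.
B: ISA temp = -6°C, deviation -32°C, DA = 10500 + 120 × (-32) = 6660 ft.
A is higher by 10280 − 6660 = 3620 ft.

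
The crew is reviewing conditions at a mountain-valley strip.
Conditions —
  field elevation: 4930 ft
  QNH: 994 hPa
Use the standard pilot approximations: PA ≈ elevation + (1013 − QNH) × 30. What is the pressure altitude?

Pressure correction = (1013 − 994) × 30 = +570 ft.
Pressure altitude = 4930 + (+570) = 5500 ft.

5500 ft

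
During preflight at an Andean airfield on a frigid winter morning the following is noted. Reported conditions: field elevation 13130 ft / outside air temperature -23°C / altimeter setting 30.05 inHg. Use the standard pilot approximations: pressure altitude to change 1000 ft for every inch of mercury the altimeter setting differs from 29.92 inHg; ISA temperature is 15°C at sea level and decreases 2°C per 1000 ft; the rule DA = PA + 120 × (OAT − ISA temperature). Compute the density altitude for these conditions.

Pressure altitude = 13130 + (29.92 − 30.05) × 1000 = 13130 + (-130) = 13000 ft.
ISA temperature at 13000 ft = 15 − 2 × (13000/1000) = -11°C.
ISA deviation = -23 − (-11) = -12°C.
Density altitude = 13000 + 120 × (-12) = 11560 ft.

11560 ft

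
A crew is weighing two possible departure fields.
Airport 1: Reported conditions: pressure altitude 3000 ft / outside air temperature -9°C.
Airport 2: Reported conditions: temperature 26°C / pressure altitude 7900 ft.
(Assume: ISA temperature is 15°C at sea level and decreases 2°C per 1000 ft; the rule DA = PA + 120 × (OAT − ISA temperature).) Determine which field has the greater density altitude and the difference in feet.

Airport 1: ISA temp = 9°C, deviation -18°C, DA = 3000 + 120 × (-18) = 840 ft.
Airport 2: ISA temp = -0.8°C, deviation +26.8°C, DA = 7900 + 120 × 26.8 = 11116 ft.
Airport 2 is higher by 11116 − 840 = 10276 ft.

Airport 2 by 10276 ft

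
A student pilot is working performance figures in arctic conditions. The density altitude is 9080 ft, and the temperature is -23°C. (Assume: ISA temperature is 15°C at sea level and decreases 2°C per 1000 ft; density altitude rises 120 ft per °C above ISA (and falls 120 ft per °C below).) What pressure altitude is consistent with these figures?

11000 ft

DA = PA + 120 × (OAT − (15 − 2·PA/1000)) = PA + 120·OAT − 1800 + 0.24·PA = 1.24·PA + 120·OAT − 1800.
So 1.24·PA = 9080 − 120 × (-23) + 1800 = 13640.
PA = 13640 / 1.24 = 11000 ft.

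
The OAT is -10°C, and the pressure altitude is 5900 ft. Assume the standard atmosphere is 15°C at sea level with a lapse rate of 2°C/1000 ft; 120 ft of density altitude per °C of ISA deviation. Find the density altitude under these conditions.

ISA temperature at 5900 ft = 15 − 2 × (5900/1000) = 3.2°C.
ISA deviation = -10 − 3.2 = -13.2°C.
Density altitude = 5900 + 120 × (-13.2) = 5900 + (-1584) = 4316 ft.

4316 ft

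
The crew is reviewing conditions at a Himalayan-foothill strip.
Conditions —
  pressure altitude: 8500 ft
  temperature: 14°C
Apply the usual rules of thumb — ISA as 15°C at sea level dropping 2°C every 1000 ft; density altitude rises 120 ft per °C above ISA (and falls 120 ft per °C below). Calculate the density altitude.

10420 ft

ISA temperature at 8500 ft = 15 − 2 × (8500/1000) = -2°C.
ISA deviation = 14 − (-2) = +16°C.
Density altitude = 8500 + 120 × (16) = 8500 + (+1920) = 10420 ft.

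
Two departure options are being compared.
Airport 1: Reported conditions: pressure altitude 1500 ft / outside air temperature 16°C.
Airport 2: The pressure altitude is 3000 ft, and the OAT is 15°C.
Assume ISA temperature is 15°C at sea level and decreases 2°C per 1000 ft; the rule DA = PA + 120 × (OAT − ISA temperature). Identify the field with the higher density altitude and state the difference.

Airport 1: ISA temp = 12°C, deviation +4°C, DA = 1500 + 120 × 4 = 1980 ft.
Airport 2: ISA temp = 9°C, deviation +6°C, DA = 3000 + 120 × 6 = 3720 ft.
Airport 2 is higher by 3720 − 1980 = 1740 ft.

Airport 2 by 1740 ft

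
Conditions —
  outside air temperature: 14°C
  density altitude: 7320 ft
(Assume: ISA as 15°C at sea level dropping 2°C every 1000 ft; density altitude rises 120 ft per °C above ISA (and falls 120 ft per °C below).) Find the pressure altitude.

DA = PA + 120 × (OAT − (15 − 2·PA/1000)) = PA + 120·OAT − 1800 + 0.24·PA = 1.24·PA + 120·OAT − 1800.
So 1.24·PA = 7320 − 120 × 14 + 1800 = 7440.
PA = 7440 / 1.24 = 6000 ft.

6000 ft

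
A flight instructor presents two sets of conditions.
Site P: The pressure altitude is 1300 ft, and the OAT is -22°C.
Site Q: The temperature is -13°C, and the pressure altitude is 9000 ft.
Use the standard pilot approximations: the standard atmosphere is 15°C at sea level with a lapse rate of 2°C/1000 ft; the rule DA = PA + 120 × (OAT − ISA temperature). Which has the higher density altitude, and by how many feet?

Site Q by 10628 ft

Site P: ISA temp = 12.4°C, deviation -34.4°C, DA = 1300 + 120 × (-34.4) = -2828 ft.
Site Q: ISA temp = -3°C, deviation -10°C, DA = 9000 + 120 × (-10) = 7800 ft.
Site Q is higher by 7800 − (-2828) = 10628 ft.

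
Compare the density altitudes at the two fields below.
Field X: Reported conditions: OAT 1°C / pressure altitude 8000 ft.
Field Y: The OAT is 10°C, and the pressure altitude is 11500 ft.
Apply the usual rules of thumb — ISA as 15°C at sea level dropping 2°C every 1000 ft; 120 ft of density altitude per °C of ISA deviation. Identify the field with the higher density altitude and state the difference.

Field Y by 5420 ft

Field X: ISA temp = -1°C, deviation +2°C, DA = 8000 + 120 × 2 = 8240 ft.
Field Y: ISA temp = -8°C, deviation +18°C, DA = 11500 + 120 × 18 = 13660 ft.
Field Y is higher by 13660 − 8240 = 5420 ft.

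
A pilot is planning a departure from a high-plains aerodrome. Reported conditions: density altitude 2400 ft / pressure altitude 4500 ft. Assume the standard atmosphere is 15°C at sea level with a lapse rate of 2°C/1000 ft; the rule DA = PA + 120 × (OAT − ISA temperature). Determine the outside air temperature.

-11.5°C

Density altitude − pressure altitude = 2400 − 4500 = -2100 ft.
At 120 ft/°C that is an ISA deviation of -2100/120 = -17.5°C.
ISA temperature at 4500 ft = 15 − 2 × (4500/1000) = 6°C.
OAT = ISA + deviation = 6 + (-17.5) = -11.5°C.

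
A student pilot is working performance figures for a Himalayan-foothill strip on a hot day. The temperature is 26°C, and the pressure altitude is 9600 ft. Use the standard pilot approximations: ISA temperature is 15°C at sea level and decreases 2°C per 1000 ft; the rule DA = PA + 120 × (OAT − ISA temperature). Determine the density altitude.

ISA temperature at 9600 ft = 15 − 2 × (9600/1000) = -4.2°C.
ISA deviation = 26 − (-4.2) = +30.2°C.
Density altitude = 9600 + 120 × (30.2) = 9600 + (+3624) = 13224 ft.

13224 ft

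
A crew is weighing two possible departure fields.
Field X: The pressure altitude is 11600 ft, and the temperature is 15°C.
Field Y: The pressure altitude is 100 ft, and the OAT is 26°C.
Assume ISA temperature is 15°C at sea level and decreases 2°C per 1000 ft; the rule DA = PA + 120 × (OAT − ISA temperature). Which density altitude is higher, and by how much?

Field X: ISA temp = -8.2°C, deviation +23.2°C, DA = 11600 + 120 × 23.2 = 14384 ft.
Field Y: ISA temp = 14.8°C, deviation +11.2°C, DA = 100 + 120 × 11.2 = 1444 ft.
Field X is higher by 14384 − 1444 = 12940 ft.

Field X by 12940 ft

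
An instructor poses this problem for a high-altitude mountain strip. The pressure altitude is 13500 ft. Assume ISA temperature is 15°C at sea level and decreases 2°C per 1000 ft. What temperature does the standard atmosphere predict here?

ISA temperature = 15 − 2 × (13500/1000) = 15 − 27 = -12°C.

-12°C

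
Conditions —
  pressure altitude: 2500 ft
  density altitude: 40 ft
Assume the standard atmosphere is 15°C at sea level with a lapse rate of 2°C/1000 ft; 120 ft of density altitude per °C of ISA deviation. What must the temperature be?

-10.5°C

Density altitude − pressure altitude = 40 − 2500 = -2460 ft.
At 120 ft/°C that is an ISA deviation of -2460/120 = -20.5°C.
ISA temperature at 2500 ft = 15 − 2 × (2500/1000) = 10°C.
OAT = ISA + deviation = 10 + (-20.5) = -10.5°C.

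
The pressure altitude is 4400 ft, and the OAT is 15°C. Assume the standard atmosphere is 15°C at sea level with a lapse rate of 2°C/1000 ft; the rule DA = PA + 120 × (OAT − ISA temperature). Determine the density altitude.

5456 ft

ISA temperature at 4400 ft = 15 − 2 × (4400/1000) = 6.2°C.
ISA deviation = 15 − 6.2 = +8.8°C.
Density altitude = 4400 + 120 × (8.8) = 4400 + (+1056) = 5456 ft.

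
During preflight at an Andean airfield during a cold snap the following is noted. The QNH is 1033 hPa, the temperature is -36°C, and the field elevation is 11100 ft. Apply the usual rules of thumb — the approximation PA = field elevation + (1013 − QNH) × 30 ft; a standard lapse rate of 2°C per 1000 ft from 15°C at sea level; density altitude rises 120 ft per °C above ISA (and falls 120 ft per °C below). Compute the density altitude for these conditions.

6900 ft

Pressure altitude = 11100 + (1013 − 1033) × 30 = 11100 + (-600) = 10500 ft.
ISA temperature at 10500 ft = 15 − 2 × (10500/1000) = -6°C.
ISA deviation = -36 − (-6) = -30°C.
Density altitude = 10500 + 120 × (-30) = 6900 ft.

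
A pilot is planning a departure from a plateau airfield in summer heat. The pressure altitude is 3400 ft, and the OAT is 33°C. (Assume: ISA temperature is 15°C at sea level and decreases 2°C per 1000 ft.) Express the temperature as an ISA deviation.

ISA+24.8°C

ISA temperature at 3400 ft = 15 − 2 × (3400/1000) = 8.2°C.
Deviation = OAT − ISA = 33 − 8.2 = +24.8°C.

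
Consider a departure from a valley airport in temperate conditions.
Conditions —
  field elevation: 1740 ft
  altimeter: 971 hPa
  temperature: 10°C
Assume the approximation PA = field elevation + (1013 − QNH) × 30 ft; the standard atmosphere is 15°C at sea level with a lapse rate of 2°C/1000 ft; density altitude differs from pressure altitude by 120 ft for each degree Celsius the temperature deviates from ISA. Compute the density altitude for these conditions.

Pressure altitude = 1740 + (1013 − 971) × 30 = 1740 + (+1260) = 3000 ft.
ISA temperature at 3000 ft = 15 − 2 × (3000/1000) = 9°C.
ISA deviation = 10 − 9 = +1°C.
Density altitude = 3000 + 120 × (1) = 3120 ft.

3120 ft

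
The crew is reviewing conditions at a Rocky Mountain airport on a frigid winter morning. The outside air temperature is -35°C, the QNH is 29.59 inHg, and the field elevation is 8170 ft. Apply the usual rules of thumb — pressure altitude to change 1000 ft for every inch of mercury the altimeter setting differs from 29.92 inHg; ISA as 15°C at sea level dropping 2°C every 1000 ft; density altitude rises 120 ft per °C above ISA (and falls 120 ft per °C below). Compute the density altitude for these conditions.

Pressure altitude = 8170 + (29.92 − 29.59) × 1000 = 8170 + (+330) = 8500 ft.
ISA temperature at 8500 ft = 15 − 2 × (8500/1000) = -2°C.
ISA deviation = -35 − (-2) = -33°C.
Density altitude = 8500 + 120 × (-33) = 4540 ft.

4540 ft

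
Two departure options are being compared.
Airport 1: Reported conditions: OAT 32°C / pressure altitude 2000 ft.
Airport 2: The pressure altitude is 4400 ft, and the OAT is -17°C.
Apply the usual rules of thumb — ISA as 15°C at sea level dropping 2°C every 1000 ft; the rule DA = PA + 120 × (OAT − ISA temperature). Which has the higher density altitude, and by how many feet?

Airport 1 by 2904 ft

Airport 1: ISA temp = 11°C, deviation +21°C, DA = 2000 + 120 × 21 = 4520 ft.
Airport 2: ISA temp = 6.2°C, deviation -23.2°C, DA = 4400 + 120 × (-23.2) = 1616 ft.
Airport 1 is higher by 4520 − 1616 = 2904 ft.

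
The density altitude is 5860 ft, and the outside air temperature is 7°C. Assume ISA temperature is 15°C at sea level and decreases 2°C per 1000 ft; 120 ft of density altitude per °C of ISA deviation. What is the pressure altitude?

5500 ft

DA = PA + 120 × (OAT − (15 − 2·PA/1000)) = PA + 120·OAT − 1800 + 0.24·PA = 1.24·PA + 120·OAT − 1800.
So 1.24·PA = 5860 − 120 × 7 + 1800 = 6820.
PA = 6820 / 1.24 = 5500 ft.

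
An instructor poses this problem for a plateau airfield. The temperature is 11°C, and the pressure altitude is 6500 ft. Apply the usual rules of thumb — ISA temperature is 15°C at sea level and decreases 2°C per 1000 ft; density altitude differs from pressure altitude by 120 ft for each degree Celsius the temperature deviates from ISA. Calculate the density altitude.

7580 ft

ISA temperature at 6500 ft = 15 − 2 × (6500/1000) = 2°C.
ISA deviation = 11 − 2 = +9°C.
Density altitude = 6500 + 120 × (9) = 6500 + (+1080) = 7580 ft.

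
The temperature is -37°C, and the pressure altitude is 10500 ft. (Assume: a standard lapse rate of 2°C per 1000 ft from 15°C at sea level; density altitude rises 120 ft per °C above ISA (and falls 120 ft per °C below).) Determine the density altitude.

ISA temperature at 10500 ft = 15 − 2 × (10500/1000) = -6°C.
ISA deviation = -37 − (-6) = -31°C.
Density altitude = 10500 + 120 × (-31) = 10500 + (-3720) = 6780 ft.

6780 ft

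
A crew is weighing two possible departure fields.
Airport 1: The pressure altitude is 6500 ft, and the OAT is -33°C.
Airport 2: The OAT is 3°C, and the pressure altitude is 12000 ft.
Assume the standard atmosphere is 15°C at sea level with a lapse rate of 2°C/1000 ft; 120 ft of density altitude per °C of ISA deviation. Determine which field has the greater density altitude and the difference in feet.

Airport 2 by 11140 ft

Airport 1: ISA temp = 2°C, deviation -35°C, DA = 6500 + 120 × (-35) = 2300 ft.
Airport 2: ISA temp = -9°C, deviation +12°C, DA = 12000 + 120 × 12 = 13440 ft.
Airport 2 is higher by 13440 − 2300 = 11140 ft.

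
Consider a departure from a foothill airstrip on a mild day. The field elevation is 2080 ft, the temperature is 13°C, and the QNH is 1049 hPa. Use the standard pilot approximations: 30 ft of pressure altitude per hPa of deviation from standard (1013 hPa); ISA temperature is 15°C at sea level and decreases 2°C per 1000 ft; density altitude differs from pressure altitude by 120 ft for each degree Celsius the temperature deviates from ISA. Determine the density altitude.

1000 ft

Pressure altitude = 2080 + (1013 − 1049) × 30 = 2080 + (-1080) = 1000 ft.
ISA temperature at 1000 ft = 15 − 2 × (1000/1000) = 13°C.
ISA deviation = 13 − 13 = 0°C.
Density altitude = 1000 + 120 × (0) = 1000 ft.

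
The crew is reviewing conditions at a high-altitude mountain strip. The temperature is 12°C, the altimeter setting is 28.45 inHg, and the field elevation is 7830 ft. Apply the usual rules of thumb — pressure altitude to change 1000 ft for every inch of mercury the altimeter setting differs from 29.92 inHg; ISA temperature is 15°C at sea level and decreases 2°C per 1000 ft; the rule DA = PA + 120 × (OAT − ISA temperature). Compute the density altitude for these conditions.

Pressure altitude = 7830 + (29.92 − 28.45) × 1000 = 7830 + (+1470) = 9300 ft.
ISA temperature at 9300 ft = 15 − 2 × (9300/1000) = -3.6°C.
ISA deviation = 12 − (-3.6) = +15.6°C.
Density altitude = 9300 + 120 × (15.6) = 11172 ft.

11172 ft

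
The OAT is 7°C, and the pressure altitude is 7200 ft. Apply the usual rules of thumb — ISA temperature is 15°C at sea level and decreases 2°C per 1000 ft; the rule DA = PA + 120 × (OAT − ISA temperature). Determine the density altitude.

ISA temperature at 7200 ft = 15 − 2 × (7200/1000) = 0.6°C.
ISA deviation = 7 − 0.6 = +6.4°C.
Density altitude = 7200 + 120 × (6.4) = 7200 + (+768) = 7968 ft.

7968 ft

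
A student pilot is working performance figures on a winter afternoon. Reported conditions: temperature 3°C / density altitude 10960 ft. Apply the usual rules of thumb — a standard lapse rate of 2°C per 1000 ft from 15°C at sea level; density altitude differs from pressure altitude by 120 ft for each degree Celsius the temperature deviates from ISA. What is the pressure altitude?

DA = PA + 120 × (OAT − (15 − 2·PA/1000)) = PA + 120·OAT − 1800 + 0.24·PA = 1.24·PA + 120·OAT − 1800.
So 1.24·PA = 10960 − 120 × 3 + 1800 = 12400.
PA = 12400 / 1.24 = 10000 ft.

10000 ft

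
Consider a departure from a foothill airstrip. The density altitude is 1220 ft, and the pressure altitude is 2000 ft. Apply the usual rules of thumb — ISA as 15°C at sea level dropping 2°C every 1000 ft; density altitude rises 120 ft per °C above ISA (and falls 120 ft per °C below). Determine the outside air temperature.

Density altitude − pressure altitude = 1220 − 2000 = -780 ft.
At 120 ft/°C that is an ISA deviation of -780/120 = -6.5°C.
ISA temperature at 2000 ft = 15 − 2 × (2000/1000) = 11°C.
OAT = ISA + deviation = 11 + (-6.5) = 4.5°C.

4.5°C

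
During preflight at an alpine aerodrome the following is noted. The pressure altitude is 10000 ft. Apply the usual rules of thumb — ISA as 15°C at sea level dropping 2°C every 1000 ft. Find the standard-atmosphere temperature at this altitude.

ISA temperature = 15 − 2 × (10000/1000) = 15 − 20 = -5°C.

-5°C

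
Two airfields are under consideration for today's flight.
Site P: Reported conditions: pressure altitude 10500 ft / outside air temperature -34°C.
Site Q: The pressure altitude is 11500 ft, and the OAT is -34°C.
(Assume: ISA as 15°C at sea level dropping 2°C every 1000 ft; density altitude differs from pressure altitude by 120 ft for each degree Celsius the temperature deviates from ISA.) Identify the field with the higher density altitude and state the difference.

Site P: ISA temp = -6°C, deviation -28°C, DA = 10500 + 120 × (-28) = 7140 ft.
Site Q: ISA temp = -8°C, deviation -26°C, DA = 11500 + 120 × (-26) = 8380 ft.
Site Q is higher by 8380 − 7140 = 1240 ft.

Site Q by 1240 ft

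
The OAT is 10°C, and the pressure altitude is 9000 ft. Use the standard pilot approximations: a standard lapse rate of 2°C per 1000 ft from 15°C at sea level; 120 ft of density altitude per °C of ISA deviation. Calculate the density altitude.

ISA temperature at 9000 ft = 15 − 2 × (9000/1000) = -3°C.
ISA deviation = 10 − (-3) = +13°C.
Density altitude = 9000 + 120 × (13) = 9000 + (+1560) = 10560 ft.

10560 ft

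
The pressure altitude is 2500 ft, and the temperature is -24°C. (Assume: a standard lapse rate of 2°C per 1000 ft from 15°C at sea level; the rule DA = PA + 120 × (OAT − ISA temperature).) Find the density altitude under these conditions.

-1580 ft

ISA temperature at 2500 ft = 15 − 2 × (2500/1000) = 10°C.
ISA deviation = -24 − 10 = -34°C.
Density altitude = 2500 + 120 × (-34) = 2500 + (-4080) = -1580 ft.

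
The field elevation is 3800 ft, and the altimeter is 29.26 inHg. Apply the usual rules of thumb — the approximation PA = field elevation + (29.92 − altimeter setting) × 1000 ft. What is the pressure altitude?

Pressure correction = (29.92 − 29.26) × 1000 = +660 ft.
Pressure altitude = 3800 + (+660) = 4460 ft.

4460 ft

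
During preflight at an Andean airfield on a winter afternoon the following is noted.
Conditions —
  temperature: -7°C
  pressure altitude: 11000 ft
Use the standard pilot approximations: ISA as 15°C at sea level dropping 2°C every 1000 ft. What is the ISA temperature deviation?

ISA temperature at 11000 ft = 15 − 2 × (11000/1000) = -7°C.
Deviation = OAT − ISA = -7 − (-7) = 0°C.

ISA0°C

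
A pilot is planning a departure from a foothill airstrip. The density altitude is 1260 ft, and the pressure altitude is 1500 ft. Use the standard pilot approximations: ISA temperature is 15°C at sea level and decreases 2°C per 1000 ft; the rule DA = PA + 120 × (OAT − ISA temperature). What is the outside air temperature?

Density altitude − pressure altitude = 1260 − 1500 = -240 ft.
At 120 ft/°C that is an ISA deviation of -240/120 = -2°C.
ISA temperature at 1500 ft = 15 − 2 × (1500/1000) = 12°C.
OAT = ISA + deviation = 12 + (-2) = 10°C.

10°C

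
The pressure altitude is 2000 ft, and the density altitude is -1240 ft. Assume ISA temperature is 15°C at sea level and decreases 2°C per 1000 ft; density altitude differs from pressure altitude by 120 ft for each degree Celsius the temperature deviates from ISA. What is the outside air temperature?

Density altitude − pressure altitude = -1240 − 2000 = -3240 ft.
At 120 ft/°C that is an ISA deviation of -3240/120 = -27°C.
ISA temperature at 2000 ft = 15 − 2 × (2000/1000) = 11°C.
OAT = ISA + deviation = 11 + (-27) = -16°C.

-16°C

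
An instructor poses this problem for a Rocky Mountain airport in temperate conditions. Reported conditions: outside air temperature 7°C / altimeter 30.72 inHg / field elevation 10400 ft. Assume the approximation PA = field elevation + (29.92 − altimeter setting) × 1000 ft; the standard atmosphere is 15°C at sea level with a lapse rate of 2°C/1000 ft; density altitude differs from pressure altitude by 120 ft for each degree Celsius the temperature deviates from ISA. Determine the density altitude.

10944 ft

Pressure altitude = 10400 + (29.92 − 30.72) × 1000 = 10400 + (-800) = 9600 ft.
ISA temperature at 9600 ft = 15 − 2 × (9600/1000) = -4.2°C.
ISA deviation = 7 − (-4.2) = +11.2°C.
Density altitude = 9600 + 120 × (11.2) = 10944 ft.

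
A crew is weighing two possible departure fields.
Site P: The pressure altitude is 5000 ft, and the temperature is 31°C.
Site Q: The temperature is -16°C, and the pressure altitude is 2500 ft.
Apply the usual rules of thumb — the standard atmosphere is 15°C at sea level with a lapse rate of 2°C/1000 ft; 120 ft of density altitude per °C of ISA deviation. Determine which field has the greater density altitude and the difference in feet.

Site P: ISA temp = 5°C, deviation +26°C, DA = 5000 + 120 × 26 = 8120 ft.
Site Q: ISA temp = 10°C, deviation -26°C, DA = 2500 + 120 × (-26) = -620 ft.
Site P is higher by 8120 − (-620) = 8740 ft.

Site P by 8740 ft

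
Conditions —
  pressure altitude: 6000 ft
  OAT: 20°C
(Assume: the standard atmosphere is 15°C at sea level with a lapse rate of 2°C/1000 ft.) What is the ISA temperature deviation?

ISA+17°C

ISA temperature at 6000 ft = 15 − 2 × (6000/1000) = 3°C.
Deviation = OAT − ISA = 20 − 3 = +17°C.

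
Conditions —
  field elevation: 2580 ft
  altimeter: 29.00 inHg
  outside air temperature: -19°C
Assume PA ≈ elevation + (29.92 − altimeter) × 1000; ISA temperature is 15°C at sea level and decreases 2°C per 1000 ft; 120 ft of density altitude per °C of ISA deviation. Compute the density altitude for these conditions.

Pressure altitude = 2580 + (29.92 − 29.00) × 1000 = 2580 + (+920) = 3500 ft.
ISA temperature at 3500 ft = 15 − 2 × (3500/1000) = 8°C.
ISA deviation = -19 − 8 = -27°C.
Density altitude = 3500 + 120 × (-27) = 260 ft.

260 ft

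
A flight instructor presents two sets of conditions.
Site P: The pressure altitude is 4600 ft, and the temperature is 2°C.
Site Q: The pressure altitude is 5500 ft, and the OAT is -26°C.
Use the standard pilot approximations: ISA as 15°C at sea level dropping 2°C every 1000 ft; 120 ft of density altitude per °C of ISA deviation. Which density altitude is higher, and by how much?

Site P by 2244 ft

Site P: ISA temp = 5.8°C, deviation -3.8°C, DA = 4600 + 120 × (-3.8) = 4144 ft.
Site Q: ISA temp = 4°C, deviation -30°C, DA = 5500 + 120 × (-30) = 1900 ft.
Site P is higher by 4144 − 1900 = 2244 ft.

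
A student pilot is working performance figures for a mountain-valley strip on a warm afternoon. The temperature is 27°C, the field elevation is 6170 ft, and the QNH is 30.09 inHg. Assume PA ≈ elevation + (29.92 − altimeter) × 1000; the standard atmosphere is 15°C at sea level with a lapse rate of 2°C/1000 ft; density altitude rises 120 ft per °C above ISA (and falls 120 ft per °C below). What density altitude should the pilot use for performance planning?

Pressure altitude = 6170 + (29.92 − 30.09) × 1000 = 6170 + (-170) = 6000 ft.
ISA temperature at 6000 ft = 15 − 2 × (6000/1000) = 3°C.
ISA deviation = 27 − 3 = +24°C.
Density altitude = 6000 + 120 × (24) = 8880 ft.

8880 ft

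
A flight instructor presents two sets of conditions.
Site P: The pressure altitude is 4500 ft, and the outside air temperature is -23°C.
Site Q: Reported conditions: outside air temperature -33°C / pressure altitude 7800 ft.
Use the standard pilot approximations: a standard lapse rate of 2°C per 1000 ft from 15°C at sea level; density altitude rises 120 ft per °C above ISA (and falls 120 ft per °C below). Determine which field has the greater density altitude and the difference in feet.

Site P: ISA temp = 6°C, deviation -29°C, DA = 4500 + 120 × (-29) = 1020 ft.
Site Q: ISA temp = -0.6°C, deviation -32.4°C, DA = 7800 + 120 × (-32.4) = 3912 ft.
Site Q is higher by 3912 − 1020 = 2892 ft.

Site Q by 2892 ft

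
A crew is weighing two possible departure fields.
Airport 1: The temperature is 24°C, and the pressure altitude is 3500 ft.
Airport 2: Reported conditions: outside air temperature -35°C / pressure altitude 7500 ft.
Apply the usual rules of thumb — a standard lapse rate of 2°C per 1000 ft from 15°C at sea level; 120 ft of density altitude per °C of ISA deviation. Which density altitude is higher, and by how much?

Airport 1 by 2120 ft

Airport 1: ISA temp = 8°C, deviation +16°C, DA = 3500 + 120 × 16 = 5420 ft.
Airport 2: ISA temp = 0°C, deviation -35°C, DA = 7500 + 120 × (-35) = 3300 ft.
Airport 1 is higher by 5420 − 3300 = 2120 ft.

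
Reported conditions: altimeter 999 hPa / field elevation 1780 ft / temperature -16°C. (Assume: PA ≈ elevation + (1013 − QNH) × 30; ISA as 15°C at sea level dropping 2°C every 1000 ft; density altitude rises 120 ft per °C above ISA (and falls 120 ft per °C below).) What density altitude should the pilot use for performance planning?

-992 ft

Pressure altitude = 1780 + (1013 − 999) × 30 = 1780 + (+420) = 2200 ft.
ISA temperature at 2200 ft = 15 − 2 × (2200/1000) = 10.6°C.
ISA deviation = -16 − 10.6 = -26.6°C.
Density altitude = 2200 + 120 × (-26.6) = -992 ft.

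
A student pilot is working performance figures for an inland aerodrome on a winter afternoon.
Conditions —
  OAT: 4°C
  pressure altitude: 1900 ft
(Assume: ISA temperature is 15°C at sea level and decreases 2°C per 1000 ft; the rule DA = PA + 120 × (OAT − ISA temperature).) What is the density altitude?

ISA temperature at 1900 ft = 15 − 2 × (1900/1000) = 11.2°C.
ISA deviation = 4 − 11.2 = -7.2°C.
Density altitude = 1900 + 120 × (-7.2) = 1900 + (-864) = 1036 ft.

1036 ft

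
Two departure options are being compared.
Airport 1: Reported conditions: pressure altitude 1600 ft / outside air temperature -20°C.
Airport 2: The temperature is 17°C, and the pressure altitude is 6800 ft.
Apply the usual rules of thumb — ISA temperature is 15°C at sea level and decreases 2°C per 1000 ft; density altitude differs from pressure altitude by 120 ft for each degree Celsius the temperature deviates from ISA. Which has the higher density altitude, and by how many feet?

Airport 1: ISA temp = 11.8°C, deviation -31.8°C, DA = 1600 + 120 × (-31.8) = -2216 ft.
Airport 2: ISA temp = 1.4°C, deviation +15.6°C, DA = 6800 + 120 × 15.6 = 8672 ft.
Airport 2 is higher by 8672 − (-2216) = 10888 ft.

Airport 2 by 10888 ft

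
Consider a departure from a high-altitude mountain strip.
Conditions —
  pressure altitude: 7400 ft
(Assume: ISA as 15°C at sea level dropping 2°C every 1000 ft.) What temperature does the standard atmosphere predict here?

0.2°C

ISA temperature = 15 − 2 × (7400/1000) = 15 − 14.8 = 0.2°C.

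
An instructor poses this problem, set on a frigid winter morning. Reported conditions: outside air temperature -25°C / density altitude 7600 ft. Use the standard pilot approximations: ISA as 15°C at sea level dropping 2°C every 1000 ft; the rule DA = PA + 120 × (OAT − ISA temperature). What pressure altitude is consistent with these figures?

10000 ft

DA = PA + 120 × (OAT − (15 − 2·PA/1000)) = PA + 120·OAT − 1800 + 0.24·PA = 1.24·PA + 120·OAT − 1800.
So 1.24·PA = 7600 − 120 × (-25) + 1800 = 12400.
PA = 12400 / 1.24 = 10000 ft.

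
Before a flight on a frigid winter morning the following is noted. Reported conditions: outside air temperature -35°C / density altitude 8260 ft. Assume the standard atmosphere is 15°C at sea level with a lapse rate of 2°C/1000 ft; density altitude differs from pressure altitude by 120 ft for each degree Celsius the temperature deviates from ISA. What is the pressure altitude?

DA = PA + 120 × (OAT − (15 − 2·PA/1000)) = PA + 120·OAT − 1800 + 0.24·PA = 1.24·PA + 120·OAT − 1800.
So 1.24·PA = 8260 − 120 × (-35) + 1800 = 14260.
PA = 14260 / 1.24 = 11500 ft.

11500 ft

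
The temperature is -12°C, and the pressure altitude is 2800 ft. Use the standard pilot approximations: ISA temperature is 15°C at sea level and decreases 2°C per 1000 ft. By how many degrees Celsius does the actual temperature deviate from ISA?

ISA temperature at 2800 ft = 15 − 2 × (2800/1000) = 9.4°C.
Deviation = OAT − ISA = -12 − 9.4 = -21.4°C.

ISA-21.4°C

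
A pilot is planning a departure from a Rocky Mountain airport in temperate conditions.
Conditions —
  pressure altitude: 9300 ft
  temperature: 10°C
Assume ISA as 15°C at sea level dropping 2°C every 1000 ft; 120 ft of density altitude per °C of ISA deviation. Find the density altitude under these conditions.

10932 ft

ISA temperature at 9300 ft = 15 − 2 × (9300/1000) = -3.6°C.
ISA deviation = 10 − (-3.6) = +13.6°C.
Density altitude = 9300 + 120 × (13.6) = 9300 + (+1632) = 10932 ft.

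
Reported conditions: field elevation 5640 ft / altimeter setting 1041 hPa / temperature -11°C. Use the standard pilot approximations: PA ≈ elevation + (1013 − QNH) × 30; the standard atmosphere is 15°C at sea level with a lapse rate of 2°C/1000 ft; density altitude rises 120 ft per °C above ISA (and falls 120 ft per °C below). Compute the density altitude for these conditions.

Pressure altitude = 5640 + (1013 − 1041) × 30 = 5640 + (-840) = 4800 ft.
ISA temperature at 4800 ft = 15 − 2 × (4800/1000) = 5.4°C.
ISA deviation = -11 − 5.4 = -16.4°C.
Density altitude = 4800 + 120 × (-16.4) = 2832 ft.

2832 ft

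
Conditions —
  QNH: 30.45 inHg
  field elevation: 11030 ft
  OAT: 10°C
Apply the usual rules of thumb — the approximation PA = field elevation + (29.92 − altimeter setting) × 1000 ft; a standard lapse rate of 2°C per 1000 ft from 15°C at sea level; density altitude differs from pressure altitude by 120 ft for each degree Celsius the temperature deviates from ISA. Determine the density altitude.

Pressure altitude = 11030 + (29.92 − 30.45) × 1000 = 11030 + (-530) = 10500 ft.
ISA temperature at 10500 ft = 15 − 2 × (10500/1000) = -6°C.
ISA deviation = 10 − (-6) = +16°C.
Density altitude = 10500 + 120 × (16) = 12420 ft.

12420 ft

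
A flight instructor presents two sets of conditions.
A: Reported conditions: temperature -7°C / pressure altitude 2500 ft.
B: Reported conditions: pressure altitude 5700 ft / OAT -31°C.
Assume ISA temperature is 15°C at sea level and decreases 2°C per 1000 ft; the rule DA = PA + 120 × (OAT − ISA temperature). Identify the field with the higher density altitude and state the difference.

B by 1088 ft

A: ISA temp = 10°C, deviation -17°C, DA = 2500 + 120 × (-17) = 460 ft.
B: ISA temp = 3.6°C, deviation -34.6°C, DA = 5700 + 120 × (-34.6) = 1548 ft.
B is higher by 1548 − 460 = 1088 ft.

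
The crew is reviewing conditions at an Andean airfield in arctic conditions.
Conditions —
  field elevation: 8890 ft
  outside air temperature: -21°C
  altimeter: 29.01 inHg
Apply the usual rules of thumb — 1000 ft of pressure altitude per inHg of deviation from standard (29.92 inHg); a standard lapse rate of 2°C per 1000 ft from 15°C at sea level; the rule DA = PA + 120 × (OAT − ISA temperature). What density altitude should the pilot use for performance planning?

7832 ft

Pressure altitude = 8890 + (29.92 − 29.01) × 1000 = 8890 + (+910) = 9800 ft.
ISA temperature at 9800 ft = 15 − 2 × (9800/1000) = -4.6°C.
ISA deviation = -21 − (-4.6) = -16.4°C.
Density altitude = 9800 + 120 × (-16.4) = 7832 ft.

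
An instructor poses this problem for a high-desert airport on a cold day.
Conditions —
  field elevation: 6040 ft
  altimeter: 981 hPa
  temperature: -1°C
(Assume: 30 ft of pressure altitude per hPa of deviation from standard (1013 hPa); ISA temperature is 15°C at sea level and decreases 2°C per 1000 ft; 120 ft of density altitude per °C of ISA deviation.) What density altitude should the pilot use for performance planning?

Pressure altitude = 6040 + (1013 − 981) × 30 = 6040 + (+960) = 7000 ft.
ISA temperature at 7000 ft = 15 − 2 × (7000/1000) = 1°C.
ISA deviation = -1 − 1 = -2°C.
Density altitude = 7000 + 120 × (-2) = 6760 ft.

6760 ft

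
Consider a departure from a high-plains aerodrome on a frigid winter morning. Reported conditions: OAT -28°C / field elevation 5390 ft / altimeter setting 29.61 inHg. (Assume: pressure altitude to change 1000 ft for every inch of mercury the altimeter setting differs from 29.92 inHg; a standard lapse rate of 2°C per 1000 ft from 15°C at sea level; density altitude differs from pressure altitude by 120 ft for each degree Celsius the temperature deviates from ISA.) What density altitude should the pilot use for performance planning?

Pressure altitude = 5390 + (29.92 − 29.61) × 1000 = 5390 + (+310) = 5700 ft.
ISA temperature at 5700 ft = 15 − 2 × (5700/1000) = 3.6°C.
ISA deviation = -28 − 3.6 = -31.6°C.
Density altitude = 5700 + 120 × (-31.6) = 1908 ft.

1908 ft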